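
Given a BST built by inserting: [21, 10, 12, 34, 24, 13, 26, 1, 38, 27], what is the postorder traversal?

Tree insertion order: [21, 10, 12, 34, 24, 13, 26, 1, 38, 27]
Tree (level-order array): [21, 10, 34, 1, 12, 24, 38, None, None, None, 13, None, 26, None, None, None, None, None, 27]
Postorder traversal: [1, 13, 12, 10, 27, 26, 24, 38, 34, 21]


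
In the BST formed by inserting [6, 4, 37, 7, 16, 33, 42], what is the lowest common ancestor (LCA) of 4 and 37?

Tree insertion order: [6, 4, 37, 7, 16, 33, 42]
Tree (level-order array): [6, 4, 37, None, None, 7, 42, None, 16, None, None, None, 33]
In a BST, the LCA of p=4, q=37 is the first node v on the
root-to-leaf path with p <= v <= q (go left if both < v, right if both > v).
Walk from root:
  at 6: 4 <= 6 <= 37, this is the LCA
LCA = 6


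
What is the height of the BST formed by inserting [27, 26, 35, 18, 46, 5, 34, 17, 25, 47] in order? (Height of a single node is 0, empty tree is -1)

Insertion order: [27, 26, 35, 18, 46, 5, 34, 17, 25, 47]
Tree (level-order array): [27, 26, 35, 18, None, 34, 46, 5, 25, None, None, None, 47, None, 17]
Compute height bottom-up (empty subtree = -1):
  height(17) = 1 + max(-1, -1) = 0
  height(5) = 1 + max(-1, 0) = 1
  height(25) = 1 + max(-1, -1) = 0
  height(18) = 1 + max(1, 0) = 2
  height(26) = 1 + max(2, -1) = 3
  height(34) = 1 + max(-1, -1) = 0
  height(47) = 1 + max(-1, -1) = 0
  height(46) = 1 + max(-1, 0) = 1
  height(35) = 1 + max(0, 1) = 2
  height(27) = 1 + max(3, 2) = 4
Height = 4


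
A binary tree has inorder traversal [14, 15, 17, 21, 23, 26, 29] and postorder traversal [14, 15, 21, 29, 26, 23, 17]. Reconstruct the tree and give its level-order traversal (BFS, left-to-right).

Inorder:   [14, 15, 17, 21, 23, 26, 29]
Postorder: [14, 15, 21, 29, 26, 23, 17]
Algorithm: postorder visits root last, so walk postorder right-to-left;
each value is the root of the current inorder slice — split it at that
value, recurse on the right subtree first, then the left.
Recursive splits:
  root=17; inorder splits into left=[14, 15], right=[21, 23, 26, 29]
  root=23; inorder splits into left=[21], right=[26, 29]
  root=26; inorder splits into left=[], right=[29]
  root=29; inorder splits into left=[], right=[]
  root=21; inorder splits into left=[], right=[]
  root=15; inorder splits into left=[14], right=[]
  root=14; inorder splits into left=[], right=[]
Reconstructed level-order: [17, 15, 23, 14, 21, 26, 29]


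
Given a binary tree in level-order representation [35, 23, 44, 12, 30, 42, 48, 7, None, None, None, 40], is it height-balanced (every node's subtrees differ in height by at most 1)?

Tree (level-order array): [35, 23, 44, 12, 30, 42, 48, 7, None, None, None, 40]
Definition: a tree is height-balanced if, at every node, |h(left) - h(right)| <= 1 (empty subtree has height -1).
Bottom-up per-node check:
  node 7: h_left=-1, h_right=-1, diff=0 [OK], height=0
  node 12: h_left=0, h_right=-1, diff=1 [OK], height=1
  node 30: h_left=-1, h_right=-1, diff=0 [OK], height=0
  node 23: h_left=1, h_right=0, diff=1 [OK], height=2
  node 40: h_left=-1, h_right=-1, diff=0 [OK], height=0
  node 42: h_left=0, h_right=-1, diff=1 [OK], height=1
  node 48: h_left=-1, h_right=-1, diff=0 [OK], height=0
  node 44: h_left=1, h_right=0, diff=1 [OK], height=2
  node 35: h_left=2, h_right=2, diff=0 [OK], height=3
All nodes satisfy the balance condition.
Result: Balanced


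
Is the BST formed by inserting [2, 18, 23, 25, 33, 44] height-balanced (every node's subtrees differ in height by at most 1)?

Tree (level-order array): [2, None, 18, None, 23, None, 25, None, 33, None, 44]
Definition: a tree is height-balanced if, at every node, |h(left) - h(right)| <= 1 (empty subtree has height -1).
Bottom-up per-node check:
  node 44: h_left=-1, h_right=-1, diff=0 [OK], height=0
  node 33: h_left=-1, h_right=0, diff=1 [OK], height=1
  node 25: h_left=-1, h_right=1, diff=2 [FAIL (|-1-1|=2 > 1)], height=2
  node 23: h_left=-1, h_right=2, diff=3 [FAIL (|-1-2|=3 > 1)], height=3
  node 18: h_left=-1, h_right=3, diff=4 [FAIL (|-1-3|=4 > 1)], height=4
  node 2: h_left=-1, h_right=4, diff=5 [FAIL (|-1-4|=5 > 1)], height=5
Node 25 violates the condition: |-1 - 1| = 2 > 1.
Result: Not balanced


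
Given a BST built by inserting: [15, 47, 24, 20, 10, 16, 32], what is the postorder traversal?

Tree insertion order: [15, 47, 24, 20, 10, 16, 32]
Tree (level-order array): [15, 10, 47, None, None, 24, None, 20, 32, 16]
Postorder traversal: [10, 16, 20, 32, 24, 47, 15]


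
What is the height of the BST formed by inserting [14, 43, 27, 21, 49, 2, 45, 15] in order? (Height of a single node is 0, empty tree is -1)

Insertion order: [14, 43, 27, 21, 49, 2, 45, 15]
Tree (level-order array): [14, 2, 43, None, None, 27, 49, 21, None, 45, None, 15]
Compute height bottom-up (empty subtree = -1):
  height(2) = 1 + max(-1, -1) = 0
  height(15) = 1 + max(-1, -1) = 0
  height(21) = 1 + max(0, -1) = 1
  height(27) = 1 + max(1, -1) = 2
  height(45) = 1 + max(-1, -1) = 0
  height(49) = 1 + max(0, -1) = 1
  height(43) = 1 + max(2, 1) = 3
  height(14) = 1 + max(0, 3) = 4
Height = 4


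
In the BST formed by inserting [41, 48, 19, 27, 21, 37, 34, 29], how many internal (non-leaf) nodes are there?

Tree built from: [41, 48, 19, 27, 21, 37, 34, 29]
Tree (level-order array): [41, 19, 48, None, 27, None, None, 21, 37, None, None, 34, None, 29]
Rule: An internal node has at least one child.
Per-node child counts:
  node 41: 2 child(ren)
  node 19: 1 child(ren)
  node 27: 2 child(ren)
  node 21: 0 child(ren)
  node 37: 1 child(ren)
  node 34: 1 child(ren)
  node 29: 0 child(ren)
  node 48: 0 child(ren)
Matching nodes: [41, 19, 27, 37, 34]
Count of internal (non-leaf) nodes: 5


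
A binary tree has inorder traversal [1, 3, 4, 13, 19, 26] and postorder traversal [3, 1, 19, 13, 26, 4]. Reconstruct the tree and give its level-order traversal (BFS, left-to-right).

Inorder:   [1, 3, 4, 13, 19, 26]
Postorder: [3, 1, 19, 13, 26, 4]
Algorithm: postorder visits root last, so walk postorder right-to-left;
each value is the root of the current inorder slice — split it at that
value, recurse on the right subtree first, then the left.
Recursive splits:
  root=4; inorder splits into left=[1, 3], right=[13, 19, 26]
  root=26; inorder splits into left=[13, 19], right=[]
  root=13; inorder splits into left=[], right=[19]
  root=19; inorder splits into left=[], right=[]
  root=1; inorder splits into left=[], right=[3]
  root=3; inorder splits into left=[], right=[]
Reconstructed level-order: [4, 1, 26, 3, 13, 19]


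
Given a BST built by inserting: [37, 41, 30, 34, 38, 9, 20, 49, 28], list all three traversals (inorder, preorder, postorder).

Tree insertion order: [37, 41, 30, 34, 38, 9, 20, 49, 28]
Tree (level-order array): [37, 30, 41, 9, 34, 38, 49, None, 20, None, None, None, None, None, None, None, 28]
Inorder (L, root, R): [9, 20, 28, 30, 34, 37, 38, 41, 49]
Preorder (root, L, R): [37, 30, 9, 20, 28, 34, 41, 38, 49]
Postorder (L, R, root): [28, 20, 9, 34, 30, 38, 49, 41, 37]


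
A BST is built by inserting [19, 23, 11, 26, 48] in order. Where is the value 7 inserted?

Starting tree (level order): [19, 11, 23, None, None, None, 26, None, 48]
Insertion path: 19 -> 11
Result: insert 7 as left child of 11
Final tree (level order): [19, 11, 23, 7, None, None, 26, None, None, None, 48]


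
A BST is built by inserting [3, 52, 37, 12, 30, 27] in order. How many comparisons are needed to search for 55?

Search path for 55: 3 -> 52
Found: False
Comparisons: 2


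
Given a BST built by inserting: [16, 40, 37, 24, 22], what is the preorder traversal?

Tree insertion order: [16, 40, 37, 24, 22]
Tree (level-order array): [16, None, 40, 37, None, 24, None, 22]
Preorder traversal: [16, 40, 37, 24, 22]


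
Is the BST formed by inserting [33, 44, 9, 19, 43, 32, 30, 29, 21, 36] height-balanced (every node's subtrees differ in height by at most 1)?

Tree (level-order array): [33, 9, 44, None, 19, 43, None, None, 32, 36, None, 30, None, None, None, 29, None, 21]
Definition: a tree is height-balanced if, at every node, |h(left) - h(right)| <= 1 (empty subtree has height -1).
Bottom-up per-node check:
  node 21: h_left=-1, h_right=-1, diff=0 [OK], height=0
  node 29: h_left=0, h_right=-1, diff=1 [OK], height=1
  node 30: h_left=1, h_right=-1, diff=2 [FAIL (|1--1|=2 > 1)], height=2
  node 32: h_left=2, h_right=-1, diff=3 [FAIL (|2--1|=3 > 1)], height=3
  node 19: h_left=-1, h_right=3, diff=4 [FAIL (|-1-3|=4 > 1)], height=4
  node 9: h_left=-1, h_right=4, diff=5 [FAIL (|-1-4|=5 > 1)], height=5
  node 36: h_left=-1, h_right=-1, diff=0 [OK], height=0
  node 43: h_left=0, h_right=-1, diff=1 [OK], height=1
  node 44: h_left=1, h_right=-1, diff=2 [FAIL (|1--1|=2 > 1)], height=2
  node 33: h_left=5, h_right=2, diff=3 [FAIL (|5-2|=3 > 1)], height=6
Node 30 violates the condition: |1 - -1| = 2 > 1.
Result: Not balanced


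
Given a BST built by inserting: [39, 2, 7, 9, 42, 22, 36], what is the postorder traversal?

Tree insertion order: [39, 2, 7, 9, 42, 22, 36]
Tree (level-order array): [39, 2, 42, None, 7, None, None, None, 9, None, 22, None, 36]
Postorder traversal: [36, 22, 9, 7, 2, 42, 39]


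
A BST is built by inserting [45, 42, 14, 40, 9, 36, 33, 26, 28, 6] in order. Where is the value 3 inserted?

Starting tree (level order): [45, 42, None, 14, None, 9, 40, 6, None, 36, None, None, None, 33, None, 26, None, None, 28]
Insertion path: 45 -> 42 -> 14 -> 9 -> 6
Result: insert 3 as left child of 6
Final tree (level order): [45, 42, None, 14, None, 9, 40, 6, None, 36, None, 3, None, 33, None, None, None, 26, None, None, 28]


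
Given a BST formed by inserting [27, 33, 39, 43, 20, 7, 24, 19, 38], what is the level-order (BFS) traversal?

Tree insertion order: [27, 33, 39, 43, 20, 7, 24, 19, 38]
Tree (level-order array): [27, 20, 33, 7, 24, None, 39, None, 19, None, None, 38, 43]
BFS from the root, enqueuing left then right child of each popped node:
  queue [27] -> pop 27, enqueue [20, 33], visited so far: [27]
  queue [20, 33] -> pop 20, enqueue [7, 24], visited so far: [27, 20]
  queue [33, 7, 24] -> pop 33, enqueue [39], visited so far: [27, 20, 33]
  queue [7, 24, 39] -> pop 7, enqueue [19], visited so far: [27, 20, 33, 7]
  queue [24, 39, 19] -> pop 24, enqueue [none], visited so far: [27, 20, 33, 7, 24]
  queue [39, 19] -> pop 39, enqueue [38, 43], visited so far: [27, 20, 33, 7, 24, 39]
  queue [19, 38, 43] -> pop 19, enqueue [none], visited so far: [27, 20, 33, 7, 24, 39, 19]
  queue [38, 43] -> pop 38, enqueue [none], visited so far: [27, 20, 33, 7, 24, 39, 19, 38]
  queue [43] -> pop 43, enqueue [none], visited so far: [27, 20, 33, 7, 24, 39, 19, 38, 43]
Result: [27, 20, 33, 7, 24, 39, 19, 38, 43]


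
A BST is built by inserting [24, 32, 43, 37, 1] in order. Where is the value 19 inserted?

Starting tree (level order): [24, 1, 32, None, None, None, 43, 37]
Insertion path: 24 -> 1
Result: insert 19 as right child of 1
Final tree (level order): [24, 1, 32, None, 19, None, 43, None, None, 37]


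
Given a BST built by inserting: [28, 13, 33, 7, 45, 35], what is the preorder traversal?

Tree insertion order: [28, 13, 33, 7, 45, 35]
Tree (level-order array): [28, 13, 33, 7, None, None, 45, None, None, 35]
Preorder traversal: [28, 13, 7, 33, 45, 35]


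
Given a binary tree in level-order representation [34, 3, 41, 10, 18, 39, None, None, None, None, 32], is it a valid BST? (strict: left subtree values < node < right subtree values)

Level-order array: [34, 3, 41, 10, 18, 39, None, None, None, None, 32]
Validate using subtree bounds (lo, hi): at each node, require lo < value < hi,
then recurse left with hi=value and right with lo=value.
Preorder trace (stopping at first violation):
  at node 34 with bounds (-inf, +inf): OK
  at node 3 with bounds (-inf, 34): OK
  at node 10 with bounds (-inf, 3): VIOLATION
Node 10 violates its bound: not (-inf < 10 < 3).
Result: Not a valid BST


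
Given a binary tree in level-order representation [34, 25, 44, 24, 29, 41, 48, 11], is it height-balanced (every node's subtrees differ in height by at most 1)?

Tree (level-order array): [34, 25, 44, 24, 29, 41, 48, 11]
Definition: a tree is height-balanced if, at every node, |h(left) - h(right)| <= 1 (empty subtree has height -1).
Bottom-up per-node check:
  node 11: h_left=-1, h_right=-1, diff=0 [OK], height=0
  node 24: h_left=0, h_right=-1, diff=1 [OK], height=1
  node 29: h_left=-1, h_right=-1, diff=0 [OK], height=0
  node 25: h_left=1, h_right=0, diff=1 [OK], height=2
  node 41: h_left=-1, h_right=-1, diff=0 [OK], height=0
  node 48: h_left=-1, h_right=-1, diff=0 [OK], height=0
  node 44: h_left=0, h_right=0, diff=0 [OK], height=1
  node 34: h_left=2, h_right=1, diff=1 [OK], height=3
All nodes satisfy the balance condition.
Result: Balanced


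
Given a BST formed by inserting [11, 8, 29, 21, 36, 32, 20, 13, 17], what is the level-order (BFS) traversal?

Tree insertion order: [11, 8, 29, 21, 36, 32, 20, 13, 17]
Tree (level-order array): [11, 8, 29, None, None, 21, 36, 20, None, 32, None, 13, None, None, None, None, 17]
BFS from the root, enqueuing left then right child of each popped node:
  queue [11] -> pop 11, enqueue [8, 29], visited so far: [11]
  queue [8, 29] -> pop 8, enqueue [none], visited so far: [11, 8]
  queue [29] -> pop 29, enqueue [21, 36], visited so far: [11, 8, 29]
  queue [21, 36] -> pop 21, enqueue [20], visited so far: [11, 8, 29, 21]
  queue [36, 20] -> pop 36, enqueue [32], visited so far: [11, 8, 29, 21, 36]
  queue [20, 32] -> pop 20, enqueue [13], visited so far: [11, 8, 29, 21, 36, 20]
  queue [32, 13] -> pop 32, enqueue [none], visited so far: [11, 8, 29, 21, 36, 20, 32]
  queue [13] -> pop 13, enqueue [17], visited so far: [11, 8, 29, 21, 36, 20, 32, 13]
  queue [17] -> pop 17, enqueue [none], visited so far: [11, 8, 29, 21, 36, 20, 32, 13, 17]
Result: [11, 8, 29, 21, 36, 20, 32, 13, 17]


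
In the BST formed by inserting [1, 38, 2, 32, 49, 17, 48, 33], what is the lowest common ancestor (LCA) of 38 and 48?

Tree insertion order: [1, 38, 2, 32, 49, 17, 48, 33]
Tree (level-order array): [1, None, 38, 2, 49, None, 32, 48, None, 17, 33]
In a BST, the LCA of p=38, q=48 is the first node v on the
root-to-leaf path with p <= v <= q (go left if both < v, right if both > v).
Walk from root:
  at 1: both 38 and 48 > 1, go right
  at 38: 38 <= 38 <= 48, this is the LCA
LCA = 38


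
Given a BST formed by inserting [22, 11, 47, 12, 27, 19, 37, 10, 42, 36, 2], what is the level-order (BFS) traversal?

Tree insertion order: [22, 11, 47, 12, 27, 19, 37, 10, 42, 36, 2]
Tree (level-order array): [22, 11, 47, 10, 12, 27, None, 2, None, None, 19, None, 37, None, None, None, None, 36, 42]
BFS from the root, enqueuing left then right child of each popped node:
  queue [22] -> pop 22, enqueue [11, 47], visited so far: [22]
  queue [11, 47] -> pop 11, enqueue [10, 12], visited so far: [22, 11]
  queue [47, 10, 12] -> pop 47, enqueue [27], visited so far: [22, 11, 47]
  queue [10, 12, 27] -> pop 10, enqueue [2], visited so far: [22, 11, 47, 10]
  queue [12, 27, 2] -> pop 12, enqueue [19], visited so far: [22, 11, 47, 10, 12]
  queue [27, 2, 19] -> pop 27, enqueue [37], visited so far: [22, 11, 47, 10, 12, 27]
  queue [2, 19, 37] -> pop 2, enqueue [none], visited so far: [22, 11, 47, 10, 12, 27, 2]
  queue [19, 37] -> pop 19, enqueue [none], visited so far: [22, 11, 47, 10, 12, 27, 2, 19]
  queue [37] -> pop 37, enqueue [36, 42], visited so far: [22, 11, 47, 10, 12, 27, 2, 19, 37]
  queue [36, 42] -> pop 36, enqueue [none], visited so far: [22, 11, 47, 10, 12, 27, 2, 19, 37, 36]
  queue [42] -> pop 42, enqueue [none], visited so far: [22, 11, 47, 10, 12, 27, 2, 19, 37, 36, 42]
Result: [22, 11, 47, 10, 12, 27, 2, 19, 37, 36, 42]


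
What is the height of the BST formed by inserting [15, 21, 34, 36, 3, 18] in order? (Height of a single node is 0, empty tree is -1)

Insertion order: [15, 21, 34, 36, 3, 18]
Tree (level-order array): [15, 3, 21, None, None, 18, 34, None, None, None, 36]
Compute height bottom-up (empty subtree = -1):
  height(3) = 1 + max(-1, -1) = 0
  height(18) = 1 + max(-1, -1) = 0
  height(36) = 1 + max(-1, -1) = 0
  height(34) = 1 + max(-1, 0) = 1
  height(21) = 1 + max(0, 1) = 2
  height(15) = 1 + max(0, 2) = 3
Height = 3


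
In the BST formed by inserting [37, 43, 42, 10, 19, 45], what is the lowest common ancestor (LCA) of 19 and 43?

Tree insertion order: [37, 43, 42, 10, 19, 45]
Tree (level-order array): [37, 10, 43, None, 19, 42, 45]
In a BST, the LCA of p=19, q=43 is the first node v on the
root-to-leaf path with p <= v <= q (go left if both < v, right if both > v).
Walk from root:
  at 37: 19 <= 37 <= 43, this is the LCA
LCA = 37


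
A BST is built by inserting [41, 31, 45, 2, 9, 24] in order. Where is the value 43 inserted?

Starting tree (level order): [41, 31, 45, 2, None, None, None, None, 9, None, 24]
Insertion path: 41 -> 45
Result: insert 43 as left child of 45
Final tree (level order): [41, 31, 45, 2, None, 43, None, None, 9, None, None, None, 24]


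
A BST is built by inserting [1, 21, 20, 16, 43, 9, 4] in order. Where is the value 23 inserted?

Starting tree (level order): [1, None, 21, 20, 43, 16, None, None, None, 9, None, 4]
Insertion path: 1 -> 21 -> 43
Result: insert 23 as left child of 43
Final tree (level order): [1, None, 21, 20, 43, 16, None, 23, None, 9, None, None, None, 4]


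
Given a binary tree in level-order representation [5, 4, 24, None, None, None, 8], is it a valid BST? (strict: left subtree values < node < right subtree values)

Level-order array: [5, 4, 24, None, None, None, 8]
Validate using subtree bounds (lo, hi): at each node, require lo < value < hi,
then recurse left with hi=value and right with lo=value.
Preorder trace (stopping at first violation):
  at node 5 with bounds (-inf, +inf): OK
  at node 4 with bounds (-inf, 5): OK
  at node 24 with bounds (5, +inf): OK
  at node 8 with bounds (24, +inf): VIOLATION
Node 8 violates its bound: not (24 < 8 < +inf).
Result: Not a valid BST


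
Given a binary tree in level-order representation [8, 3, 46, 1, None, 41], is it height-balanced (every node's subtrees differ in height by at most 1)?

Tree (level-order array): [8, 3, 46, 1, None, 41]
Definition: a tree is height-balanced if, at every node, |h(left) - h(right)| <= 1 (empty subtree has height -1).
Bottom-up per-node check:
  node 1: h_left=-1, h_right=-1, diff=0 [OK], height=0
  node 3: h_left=0, h_right=-1, diff=1 [OK], height=1
  node 41: h_left=-1, h_right=-1, diff=0 [OK], height=0
  node 46: h_left=0, h_right=-1, diff=1 [OK], height=1
  node 8: h_left=1, h_right=1, diff=0 [OK], height=2
All nodes satisfy the balance condition.
Result: Balanced


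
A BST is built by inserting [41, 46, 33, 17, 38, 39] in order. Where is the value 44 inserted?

Starting tree (level order): [41, 33, 46, 17, 38, None, None, None, None, None, 39]
Insertion path: 41 -> 46
Result: insert 44 as left child of 46
Final tree (level order): [41, 33, 46, 17, 38, 44, None, None, None, None, 39]


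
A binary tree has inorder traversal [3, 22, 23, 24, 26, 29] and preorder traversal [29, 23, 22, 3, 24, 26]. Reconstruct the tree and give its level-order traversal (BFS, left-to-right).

Inorder:  [3, 22, 23, 24, 26, 29]
Preorder: [29, 23, 22, 3, 24, 26]
Algorithm: preorder visits root first, so consume preorder in order;
for each root, split the current inorder slice at that value into
left-subtree inorder and right-subtree inorder, then recurse.
Recursive splits:
  root=29; inorder splits into left=[3, 22, 23, 24, 26], right=[]
  root=23; inorder splits into left=[3, 22], right=[24, 26]
  root=22; inorder splits into left=[3], right=[]
  root=3; inorder splits into left=[], right=[]
  root=24; inorder splits into left=[], right=[26]
  root=26; inorder splits into left=[], right=[]
Reconstructed level-order: [29, 23, 22, 24, 3, 26]


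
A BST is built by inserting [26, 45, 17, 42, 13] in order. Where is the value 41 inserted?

Starting tree (level order): [26, 17, 45, 13, None, 42]
Insertion path: 26 -> 45 -> 42
Result: insert 41 as left child of 42
Final tree (level order): [26, 17, 45, 13, None, 42, None, None, None, 41]


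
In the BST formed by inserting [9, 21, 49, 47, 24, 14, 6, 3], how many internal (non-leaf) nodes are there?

Tree built from: [9, 21, 49, 47, 24, 14, 6, 3]
Tree (level-order array): [9, 6, 21, 3, None, 14, 49, None, None, None, None, 47, None, 24]
Rule: An internal node has at least one child.
Per-node child counts:
  node 9: 2 child(ren)
  node 6: 1 child(ren)
  node 3: 0 child(ren)
  node 21: 2 child(ren)
  node 14: 0 child(ren)
  node 49: 1 child(ren)
  node 47: 1 child(ren)
  node 24: 0 child(ren)
Matching nodes: [9, 6, 21, 49, 47]
Count of internal (non-leaf) nodes: 5


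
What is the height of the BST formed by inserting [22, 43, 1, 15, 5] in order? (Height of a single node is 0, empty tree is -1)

Insertion order: [22, 43, 1, 15, 5]
Tree (level-order array): [22, 1, 43, None, 15, None, None, 5]
Compute height bottom-up (empty subtree = -1):
  height(5) = 1 + max(-1, -1) = 0
  height(15) = 1 + max(0, -1) = 1
  height(1) = 1 + max(-1, 1) = 2
  height(43) = 1 + max(-1, -1) = 0
  height(22) = 1 + max(2, 0) = 3
Height = 3


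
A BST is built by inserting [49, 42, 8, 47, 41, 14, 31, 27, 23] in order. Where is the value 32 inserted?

Starting tree (level order): [49, 42, None, 8, 47, None, 41, None, None, 14, None, None, 31, 27, None, 23]
Insertion path: 49 -> 42 -> 8 -> 41 -> 14 -> 31
Result: insert 32 as right child of 31
Final tree (level order): [49, 42, None, 8, 47, None, 41, None, None, 14, None, None, 31, 27, 32, 23]


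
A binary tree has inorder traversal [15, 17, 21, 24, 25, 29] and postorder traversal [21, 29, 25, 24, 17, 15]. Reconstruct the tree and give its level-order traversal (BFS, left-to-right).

Inorder:   [15, 17, 21, 24, 25, 29]
Postorder: [21, 29, 25, 24, 17, 15]
Algorithm: postorder visits root last, so walk postorder right-to-left;
each value is the root of the current inorder slice — split it at that
value, recurse on the right subtree first, then the left.
Recursive splits:
  root=15; inorder splits into left=[], right=[17, 21, 24, 25, 29]
  root=17; inorder splits into left=[], right=[21, 24, 25, 29]
  root=24; inorder splits into left=[21], right=[25, 29]
  root=25; inorder splits into left=[], right=[29]
  root=29; inorder splits into left=[], right=[]
  root=21; inorder splits into left=[], right=[]
Reconstructed level-order: [15, 17, 24, 21, 25, 29]


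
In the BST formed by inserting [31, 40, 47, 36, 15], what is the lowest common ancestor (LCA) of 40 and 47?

Tree insertion order: [31, 40, 47, 36, 15]
Tree (level-order array): [31, 15, 40, None, None, 36, 47]
In a BST, the LCA of p=40, q=47 is the first node v on the
root-to-leaf path with p <= v <= q (go left if both < v, right if both > v).
Walk from root:
  at 31: both 40 and 47 > 31, go right
  at 40: 40 <= 40 <= 47, this is the LCA
LCA = 40


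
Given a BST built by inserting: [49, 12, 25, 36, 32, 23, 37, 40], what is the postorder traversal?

Tree insertion order: [49, 12, 25, 36, 32, 23, 37, 40]
Tree (level-order array): [49, 12, None, None, 25, 23, 36, None, None, 32, 37, None, None, None, 40]
Postorder traversal: [23, 32, 40, 37, 36, 25, 12, 49]


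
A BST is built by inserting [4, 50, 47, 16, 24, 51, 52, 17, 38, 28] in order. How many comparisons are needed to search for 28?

Search path for 28: 4 -> 50 -> 47 -> 16 -> 24 -> 38 -> 28
Found: True
Comparisons: 7


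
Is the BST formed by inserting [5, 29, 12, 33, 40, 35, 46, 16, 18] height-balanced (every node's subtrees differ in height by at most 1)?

Tree (level-order array): [5, None, 29, 12, 33, None, 16, None, 40, None, 18, 35, 46]
Definition: a tree is height-balanced if, at every node, |h(left) - h(right)| <= 1 (empty subtree has height -1).
Bottom-up per-node check:
  node 18: h_left=-1, h_right=-1, diff=0 [OK], height=0
  node 16: h_left=-1, h_right=0, diff=1 [OK], height=1
  node 12: h_left=-1, h_right=1, diff=2 [FAIL (|-1-1|=2 > 1)], height=2
  node 35: h_left=-1, h_right=-1, diff=0 [OK], height=0
  node 46: h_left=-1, h_right=-1, diff=0 [OK], height=0
  node 40: h_left=0, h_right=0, diff=0 [OK], height=1
  node 33: h_left=-1, h_right=1, diff=2 [FAIL (|-1-1|=2 > 1)], height=2
  node 29: h_left=2, h_right=2, diff=0 [OK], height=3
  node 5: h_left=-1, h_right=3, diff=4 [FAIL (|-1-3|=4 > 1)], height=4
Node 12 violates the condition: |-1 - 1| = 2 > 1.
Result: Not balanced


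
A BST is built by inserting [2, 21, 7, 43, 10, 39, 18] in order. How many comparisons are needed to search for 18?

Search path for 18: 2 -> 21 -> 7 -> 10 -> 18
Found: True
Comparisons: 5


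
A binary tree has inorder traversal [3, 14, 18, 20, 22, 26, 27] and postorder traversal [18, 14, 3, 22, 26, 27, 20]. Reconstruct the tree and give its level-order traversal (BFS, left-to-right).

Inorder:   [3, 14, 18, 20, 22, 26, 27]
Postorder: [18, 14, 3, 22, 26, 27, 20]
Algorithm: postorder visits root last, so walk postorder right-to-left;
each value is the root of the current inorder slice — split it at that
value, recurse on the right subtree first, then the left.
Recursive splits:
  root=20; inorder splits into left=[3, 14, 18], right=[22, 26, 27]
  root=27; inorder splits into left=[22, 26], right=[]
  root=26; inorder splits into left=[22], right=[]
  root=22; inorder splits into left=[], right=[]
  root=3; inorder splits into left=[], right=[14, 18]
  root=14; inorder splits into left=[], right=[18]
  root=18; inorder splits into left=[], right=[]
Reconstructed level-order: [20, 3, 27, 14, 26, 18, 22]


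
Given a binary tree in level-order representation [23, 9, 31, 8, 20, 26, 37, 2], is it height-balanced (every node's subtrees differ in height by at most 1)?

Tree (level-order array): [23, 9, 31, 8, 20, 26, 37, 2]
Definition: a tree is height-balanced if, at every node, |h(left) - h(right)| <= 1 (empty subtree has height -1).
Bottom-up per-node check:
  node 2: h_left=-1, h_right=-1, diff=0 [OK], height=0
  node 8: h_left=0, h_right=-1, diff=1 [OK], height=1
  node 20: h_left=-1, h_right=-1, diff=0 [OK], height=0
  node 9: h_left=1, h_right=0, diff=1 [OK], height=2
  node 26: h_left=-1, h_right=-1, diff=0 [OK], height=0
  node 37: h_left=-1, h_right=-1, diff=0 [OK], height=0
  node 31: h_left=0, h_right=0, diff=0 [OK], height=1
  node 23: h_left=2, h_right=1, diff=1 [OK], height=3
All nodes satisfy the balance condition.
Result: Balanced


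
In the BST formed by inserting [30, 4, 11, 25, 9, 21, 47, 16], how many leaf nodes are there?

Tree built from: [30, 4, 11, 25, 9, 21, 47, 16]
Tree (level-order array): [30, 4, 47, None, 11, None, None, 9, 25, None, None, 21, None, 16]
Rule: A leaf has 0 children.
Per-node child counts:
  node 30: 2 child(ren)
  node 4: 1 child(ren)
  node 11: 2 child(ren)
  node 9: 0 child(ren)
  node 25: 1 child(ren)
  node 21: 1 child(ren)
  node 16: 0 child(ren)
  node 47: 0 child(ren)
Matching nodes: [9, 16, 47]
Count of leaf nodes: 3


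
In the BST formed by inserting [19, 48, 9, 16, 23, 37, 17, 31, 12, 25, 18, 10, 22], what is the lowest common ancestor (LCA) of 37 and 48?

Tree insertion order: [19, 48, 9, 16, 23, 37, 17, 31, 12, 25, 18, 10, 22]
Tree (level-order array): [19, 9, 48, None, 16, 23, None, 12, 17, 22, 37, 10, None, None, 18, None, None, 31, None, None, None, None, None, 25]
In a BST, the LCA of p=37, q=48 is the first node v on the
root-to-leaf path with p <= v <= q (go left if both < v, right if both > v).
Walk from root:
  at 19: both 37 and 48 > 19, go right
  at 48: 37 <= 48 <= 48, this is the LCA
LCA = 48


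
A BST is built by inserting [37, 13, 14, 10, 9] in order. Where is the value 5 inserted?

Starting tree (level order): [37, 13, None, 10, 14, 9]
Insertion path: 37 -> 13 -> 10 -> 9
Result: insert 5 as left child of 9
Final tree (level order): [37, 13, None, 10, 14, 9, None, None, None, 5]


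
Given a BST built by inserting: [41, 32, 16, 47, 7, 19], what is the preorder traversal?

Tree insertion order: [41, 32, 16, 47, 7, 19]
Tree (level-order array): [41, 32, 47, 16, None, None, None, 7, 19]
Preorder traversal: [41, 32, 16, 7, 19, 47]


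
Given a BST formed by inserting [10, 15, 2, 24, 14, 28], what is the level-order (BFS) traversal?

Tree insertion order: [10, 15, 2, 24, 14, 28]
Tree (level-order array): [10, 2, 15, None, None, 14, 24, None, None, None, 28]
BFS from the root, enqueuing left then right child of each popped node:
  queue [10] -> pop 10, enqueue [2, 15], visited so far: [10]
  queue [2, 15] -> pop 2, enqueue [none], visited so far: [10, 2]
  queue [15] -> pop 15, enqueue [14, 24], visited so far: [10, 2, 15]
  queue [14, 24] -> pop 14, enqueue [none], visited so far: [10, 2, 15, 14]
  queue [24] -> pop 24, enqueue [28], visited so far: [10, 2, 15, 14, 24]
  queue [28] -> pop 28, enqueue [none], visited so far: [10, 2, 15, 14, 24, 28]
Result: [10, 2, 15, 14, 24, 28]


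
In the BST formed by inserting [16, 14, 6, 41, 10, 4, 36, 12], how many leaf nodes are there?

Tree built from: [16, 14, 6, 41, 10, 4, 36, 12]
Tree (level-order array): [16, 14, 41, 6, None, 36, None, 4, 10, None, None, None, None, None, 12]
Rule: A leaf has 0 children.
Per-node child counts:
  node 16: 2 child(ren)
  node 14: 1 child(ren)
  node 6: 2 child(ren)
  node 4: 0 child(ren)
  node 10: 1 child(ren)
  node 12: 0 child(ren)
  node 41: 1 child(ren)
  node 36: 0 child(ren)
Matching nodes: [4, 12, 36]
Count of leaf nodes: 3


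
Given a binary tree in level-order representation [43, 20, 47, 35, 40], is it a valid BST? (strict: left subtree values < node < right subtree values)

Level-order array: [43, 20, 47, 35, 40]
Validate using subtree bounds (lo, hi): at each node, require lo < value < hi,
then recurse left with hi=value and right with lo=value.
Preorder trace (stopping at first violation):
  at node 43 with bounds (-inf, +inf): OK
  at node 20 with bounds (-inf, 43): OK
  at node 35 with bounds (-inf, 20): VIOLATION
Node 35 violates its bound: not (-inf < 35 < 20).
Result: Not a valid BST


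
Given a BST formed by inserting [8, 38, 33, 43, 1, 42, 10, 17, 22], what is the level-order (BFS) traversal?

Tree insertion order: [8, 38, 33, 43, 1, 42, 10, 17, 22]
Tree (level-order array): [8, 1, 38, None, None, 33, 43, 10, None, 42, None, None, 17, None, None, None, 22]
BFS from the root, enqueuing left then right child of each popped node:
  queue [8] -> pop 8, enqueue [1, 38], visited so far: [8]
  queue [1, 38] -> pop 1, enqueue [none], visited so far: [8, 1]
  queue [38] -> pop 38, enqueue [33, 43], visited so far: [8, 1, 38]
  queue [33, 43] -> pop 33, enqueue [10], visited so far: [8, 1, 38, 33]
  queue [43, 10] -> pop 43, enqueue [42], visited so far: [8, 1, 38, 33, 43]
  queue [10, 42] -> pop 10, enqueue [17], visited so far: [8, 1, 38, 33, 43, 10]
  queue [42, 17] -> pop 42, enqueue [none], visited so far: [8, 1, 38, 33, 43, 10, 42]
  queue [17] -> pop 17, enqueue [22], visited so far: [8, 1, 38, 33, 43, 10, 42, 17]
  queue [22] -> pop 22, enqueue [none], visited so far: [8, 1, 38, 33, 43, 10, 42, 17, 22]
Result: [8, 1, 38, 33, 43, 10, 42, 17, 22]


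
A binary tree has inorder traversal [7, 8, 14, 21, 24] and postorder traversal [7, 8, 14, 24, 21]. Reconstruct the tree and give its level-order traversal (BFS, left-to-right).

Inorder:   [7, 8, 14, 21, 24]
Postorder: [7, 8, 14, 24, 21]
Algorithm: postorder visits root last, so walk postorder right-to-left;
each value is the root of the current inorder slice — split it at that
value, recurse on the right subtree first, then the left.
Recursive splits:
  root=21; inorder splits into left=[7, 8, 14], right=[24]
  root=24; inorder splits into left=[], right=[]
  root=14; inorder splits into left=[7, 8], right=[]
  root=8; inorder splits into left=[7], right=[]
  root=7; inorder splits into left=[], right=[]
Reconstructed level-order: [21, 14, 24, 8, 7]


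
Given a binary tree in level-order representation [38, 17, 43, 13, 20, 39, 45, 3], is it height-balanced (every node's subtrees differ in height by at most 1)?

Tree (level-order array): [38, 17, 43, 13, 20, 39, 45, 3]
Definition: a tree is height-balanced if, at every node, |h(left) - h(right)| <= 1 (empty subtree has height -1).
Bottom-up per-node check:
  node 3: h_left=-1, h_right=-1, diff=0 [OK], height=0
  node 13: h_left=0, h_right=-1, diff=1 [OK], height=1
  node 20: h_left=-1, h_right=-1, diff=0 [OK], height=0
  node 17: h_left=1, h_right=0, diff=1 [OK], height=2
  node 39: h_left=-1, h_right=-1, diff=0 [OK], height=0
  node 45: h_left=-1, h_right=-1, diff=0 [OK], height=0
  node 43: h_left=0, h_right=0, diff=0 [OK], height=1
  node 38: h_left=2, h_right=1, diff=1 [OK], height=3
All nodes satisfy the balance condition.
Result: Balanced


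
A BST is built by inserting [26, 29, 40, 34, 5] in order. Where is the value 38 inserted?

Starting tree (level order): [26, 5, 29, None, None, None, 40, 34]
Insertion path: 26 -> 29 -> 40 -> 34
Result: insert 38 as right child of 34
Final tree (level order): [26, 5, 29, None, None, None, 40, 34, None, None, 38]


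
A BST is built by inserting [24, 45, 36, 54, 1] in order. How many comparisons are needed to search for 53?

Search path for 53: 24 -> 45 -> 54
Found: False
Comparisons: 3


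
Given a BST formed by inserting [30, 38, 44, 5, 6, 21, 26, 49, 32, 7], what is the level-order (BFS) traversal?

Tree insertion order: [30, 38, 44, 5, 6, 21, 26, 49, 32, 7]
Tree (level-order array): [30, 5, 38, None, 6, 32, 44, None, 21, None, None, None, 49, 7, 26]
BFS from the root, enqueuing left then right child of each popped node:
  queue [30] -> pop 30, enqueue [5, 38], visited so far: [30]
  queue [5, 38] -> pop 5, enqueue [6], visited so far: [30, 5]
  queue [38, 6] -> pop 38, enqueue [32, 44], visited so far: [30, 5, 38]
  queue [6, 32, 44] -> pop 6, enqueue [21], visited so far: [30, 5, 38, 6]
  queue [32, 44, 21] -> pop 32, enqueue [none], visited so far: [30, 5, 38, 6, 32]
  queue [44, 21] -> pop 44, enqueue [49], visited so far: [30, 5, 38, 6, 32, 44]
  queue [21, 49] -> pop 21, enqueue [7, 26], visited so far: [30, 5, 38, 6, 32, 44, 21]
  queue [49, 7, 26] -> pop 49, enqueue [none], visited so far: [30, 5, 38, 6, 32, 44, 21, 49]
  queue [7, 26] -> pop 7, enqueue [none], visited so far: [30, 5, 38, 6, 32, 44, 21, 49, 7]
  queue [26] -> pop 26, enqueue [none], visited so far: [30, 5, 38, 6, 32, 44, 21, 49, 7, 26]
Result: [30, 5, 38, 6, 32, 44, 21, 49, 7, 26]


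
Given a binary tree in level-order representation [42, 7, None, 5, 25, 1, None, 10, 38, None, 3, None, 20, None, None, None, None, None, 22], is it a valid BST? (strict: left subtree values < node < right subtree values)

Level-order array: [42, 7, None, 5, 25, 1, None, 10, 38, None, 3, None, 20, None, None, None, None, None, 22]
Validate using subtree bounds (lo, hi): at each node, require lo < value < hi,
then recurse left with hi=value and right with lo=value.
Preorder trace (stopping at first violation):
  at node 42 with bounds (-inf, +inf): OK
  at node 7 with bounds (-inf, 42): OK
  at node 5 with bounds (-inf, 7): OK
  at node 1 with bounds (-inf, 5): OK
  at node 3 with bounds (1, 5): OK
  at node 25 with bounds (7, 42): OK
  at node 10 with bounds (7, 25): OK
  at node 20 with bounds (10, 25): OK
  at node 22 with bounds (20, 25): OK
  at node 38 with bounds (25, 42): OK
No violation found at any node.
Result: Valid BST


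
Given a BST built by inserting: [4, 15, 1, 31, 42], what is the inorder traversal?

Tree insertion order: [4, 15, 1, 31, 42]
Tree (level-order array): [4, 1, 15, None, None, None, 31, None, 42]
Inorder traversal: [1, 4, 15, 31, 42]


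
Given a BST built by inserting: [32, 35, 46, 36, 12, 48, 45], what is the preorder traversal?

Tree insertion order: [32, 35, 46, 36, 12, 48, 45]
Tree (level-order array): [32, 12, 35, None, None, None, 46, 36, 48, None, 45]
Preorder traversal: [32, 12, 35, 46, 36, 45, 48]


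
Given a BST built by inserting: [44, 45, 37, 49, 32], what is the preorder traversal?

Tree insertion order: [44, 45, 37, 49, 32]
Tree (level-order array): [44, 37, 45, 32, None, None, 49]
Preorder traversal: [44, 37, 32, 45, 49]


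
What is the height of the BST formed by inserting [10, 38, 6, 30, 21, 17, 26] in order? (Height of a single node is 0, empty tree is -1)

Insertion order: [10, 38, 6, 30, 21, 17, 26]
Tree (level-order array): [10, 6, 38, None, None, 30, None, 21, None, 17, 26]
Compute height bottom-up (empty subtree = -1):
  height(6) = 1 + max(-1, -1) = 0
  height(17) = 1 + max(-1, -1) = 0
  height(26) = 1 + max(-1, -1) = 0
  height(21) = 1 + max(0, 0) = 1
  height(30) = 1 + max(1, -1) = 2
  height(38) = 1 + max(2, -1) = 3
  height(10) = 1 + max(0, 3) = 4
Height = 4


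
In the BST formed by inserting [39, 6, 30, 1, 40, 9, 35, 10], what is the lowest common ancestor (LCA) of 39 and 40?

Tree insertion order: [39, 6, 30, 1, 40, 9, 35, 10]
Tree (level-order array): [39, 6, 40, 1, 30, None, None, None, None, 9, 35, None, 10]
In a BST, the LCA of p=39, q=40 is the first node v on the
root-to-leaf path with p <= v <= q (go left if both < v, right if both > v).
Walk from root:
  at 39: 39 <= 39 <= 40, this is the LCA
LCA = 39


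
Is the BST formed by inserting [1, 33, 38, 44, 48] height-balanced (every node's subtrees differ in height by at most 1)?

Tree (level-order array): [1, None, 33, None, 38, None, 44, None, 48]
Definition: a tree is height-balanced if, at every node, |h(left) - h(right)| <= 1 (empty subtree has height -1).
Bottom-up per-node check:
  node 48: h_left=-1, h_right=-1, diff=0 [OK], height=0
  node 44: h_left=-1, h_right=0, diff=1 [OK], height=1
  node 38: h_left=-1, h_right=1, diff=2 [FAIL (|-1-1|=2 > 1)], height=2
  node 33: h_left=-1, h_right=2, diff=3 [FAIL (|-1-2|=3 > 1)], height=3
  node 1: h_left=-1, h_right=3, diff=4 [FAIL (|-1-3|=4 > 1)], height=4
Node 38 violates the condition: |-1 - 1| = 2 > 1.
Result: Not balanced


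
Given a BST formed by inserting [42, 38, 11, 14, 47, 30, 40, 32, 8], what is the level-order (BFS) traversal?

Tree insertion order: [42, 38, 11, 14, 47, 30, 40, 32, 8]
Tree (level-order array): [42, 38, 47, 11, 40, None, None, 8, 14, None, None, None, None, None, 30, None, 32]
BFS from the root, enqueuing left then right child of each popped node:
  queue [42] -> pop 42, enqueue [38, 47], visited so far: [42]
  queue [38, 47] -> pop 38, enqueue [11, 40], visited so far: [42, 38]
  queue [47, 11, 40] -> pop 47, enqueue [none], visited so far: [42, 38, 47]
  queue [11, 40] -> pop 11, enqueue [8, 14], visited so far: [42, 38, 47, 11]
  queue [40, 8, 14] -> pop 40, enqueue [none], visited so far: [42, 38, 47, 11, 40]
  queue [8, 14] -> pop 8, enqueue [none], visited so far: [42, 38, 47, 11, 40, 8]
  queue [14] -> pop 14, enqueue [30], visited so far: [42, 38, 47, 11, 40, 8, 14]
  queue [30] -> pop 30, enqueue [32], visited so far: [42, 38, 47, 11, 40, 8, 14, 30]
  queue [32] -> pop 32, enqueue [none], visited so far: [42, 38, 47, 11, 40, 8, 14, 30, 32]
Result: [42, 38, 47, 11, 40, 8, 14, 30, 32]


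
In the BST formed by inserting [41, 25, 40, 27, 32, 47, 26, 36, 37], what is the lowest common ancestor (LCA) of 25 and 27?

Tree insertion order: [41, 25, 40, 27, 32, 47, 26, 36, 37]
Tree (level-order array): [41, 25, 47, None, 40, None, None, 27, None, 26, 32, None, None, None, 36, None, 37]
In a BST, the LCA of p=25, q=27 is the first node v on the
root-to-leaf path with p <= v <= q (go left if both < v, right if both > v).
Walk from root:
  at 41: both 25 and 27 < 41, go left
  at 25: 25 <= 25 <= 27, this is the LCA
LCA = 25


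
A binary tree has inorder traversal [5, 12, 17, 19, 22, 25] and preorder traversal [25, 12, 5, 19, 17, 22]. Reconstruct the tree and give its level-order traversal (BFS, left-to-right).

Inorder:  [5, 12, 17, 19, 22, 25]
Preorder: [25, 12, 5, 19, 17, 22]
Algorithm: preorder visits root first, so consume preorder in order;
for each root, split the current inorder slice at that value into
left-subtree inorder and right-subtree inorder, then recurse.
Recursive splits:
  root=25; inorder splits into left=[5, 12, 17, 19, 22], right=[]
  root=12; inorder splits into left=[5], right=[17, 19, 22]
  root=5; inorder splits into left=[], right=[]
  root=19; inorder splits into left=[17], right=[22]
  root=17; inorder splits into left=[], right=[]
  root=22; inorder splits into left=[], right=[]
Reconstructed level-order: [25, 12, 5, 19, 17, 22]
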